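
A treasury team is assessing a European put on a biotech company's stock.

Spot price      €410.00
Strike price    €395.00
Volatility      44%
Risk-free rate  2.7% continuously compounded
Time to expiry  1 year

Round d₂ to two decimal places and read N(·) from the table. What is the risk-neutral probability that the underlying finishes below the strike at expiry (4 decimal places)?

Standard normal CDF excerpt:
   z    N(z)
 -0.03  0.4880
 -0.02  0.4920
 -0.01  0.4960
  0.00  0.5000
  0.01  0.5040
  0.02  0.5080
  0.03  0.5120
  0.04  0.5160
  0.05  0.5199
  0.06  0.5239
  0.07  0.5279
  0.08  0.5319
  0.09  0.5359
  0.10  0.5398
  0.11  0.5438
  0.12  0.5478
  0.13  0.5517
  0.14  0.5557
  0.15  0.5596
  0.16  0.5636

0.5279

T = 1;  σ√T = 0.4400
d₁ = [ln(410/395) + (0.027 + 0.44²/2)·1] / 0.4400 = [0.0373 + 0.1238] / 0.4400 = 0.3661 ≈ 0.37
d₂ = d₁ − σ√T = 0.3661 − 0.4400 = -0.0739 ≈ -0.07
Pr(exercise) under Q = N(−d₂) = N(0.07) = 0.5279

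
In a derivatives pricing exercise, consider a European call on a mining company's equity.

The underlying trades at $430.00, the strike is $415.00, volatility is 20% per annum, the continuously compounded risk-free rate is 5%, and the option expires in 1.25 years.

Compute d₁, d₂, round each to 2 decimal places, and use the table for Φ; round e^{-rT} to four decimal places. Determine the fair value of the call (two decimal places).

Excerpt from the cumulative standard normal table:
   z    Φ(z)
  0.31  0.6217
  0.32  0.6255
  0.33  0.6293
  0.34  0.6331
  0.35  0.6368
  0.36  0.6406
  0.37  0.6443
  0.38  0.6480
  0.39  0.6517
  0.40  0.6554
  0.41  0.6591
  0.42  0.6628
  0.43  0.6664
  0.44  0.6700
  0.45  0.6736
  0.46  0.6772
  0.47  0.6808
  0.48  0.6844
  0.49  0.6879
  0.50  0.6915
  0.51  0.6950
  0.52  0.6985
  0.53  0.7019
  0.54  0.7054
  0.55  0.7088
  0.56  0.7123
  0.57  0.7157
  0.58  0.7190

T = 1.25;  σ√T = 0.2236
d₁ = [ln(430/415) + (0.05 + 0.2²/2)·1.25] / 0.2236 = [0.0355 + 0.0875] / 0.2236 = 0.5501 ⇒ 0.55
d₂ = d₁ − σ√T = 0.5501 − 0.2236 = 0.3265 ⇒ 0.33
e^(−rT) = e^(−0.05·1.25) = 0.9394
C = 430·N(0.55) − 415·0.9394·N(0.33) = 430·0.7088 − 415·0.9394·0.6293 = 304.7840 − 245.3332 = 59.4508

$59.45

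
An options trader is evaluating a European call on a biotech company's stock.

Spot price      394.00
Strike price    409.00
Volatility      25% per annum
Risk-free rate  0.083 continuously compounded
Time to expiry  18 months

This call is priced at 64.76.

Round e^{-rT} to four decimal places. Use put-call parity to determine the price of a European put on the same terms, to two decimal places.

exp(−rT) = exp(−0.083·1.5) = 0.8829
Put-call parity: C − P = S − K·e^(−rT) = 394 − 409·0.8829 = 394 − 361.1061 = 32.8939
P = C − (C − P) = 64.76 − (32.8939) = 31.8661

31.87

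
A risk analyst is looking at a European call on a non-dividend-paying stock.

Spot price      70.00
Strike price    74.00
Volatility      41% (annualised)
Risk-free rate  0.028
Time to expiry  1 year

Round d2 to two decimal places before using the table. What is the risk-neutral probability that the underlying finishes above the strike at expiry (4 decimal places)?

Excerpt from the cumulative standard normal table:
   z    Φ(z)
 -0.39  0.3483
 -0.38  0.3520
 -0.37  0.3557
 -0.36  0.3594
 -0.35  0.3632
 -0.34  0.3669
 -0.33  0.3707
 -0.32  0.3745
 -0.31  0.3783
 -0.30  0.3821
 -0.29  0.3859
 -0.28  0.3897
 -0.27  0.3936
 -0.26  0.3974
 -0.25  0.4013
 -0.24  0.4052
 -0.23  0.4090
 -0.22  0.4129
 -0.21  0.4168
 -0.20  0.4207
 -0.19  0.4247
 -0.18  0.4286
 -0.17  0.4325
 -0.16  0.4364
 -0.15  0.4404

σ√T = 0.41·√1 = 0.4100
d₁ = [ln(70/74) + (0.028 + ½·0.41²)·1] / (σ√T) = (-0.0556 + 0.1120) / 0.4100 = 0.1378 which rounds to 0.14
d₂ = 0.1378 − 0.4100 = -0.2722 which rounds to -0.27
Pr(exercise) under Q = N(d₂) = 0.3936

0.3936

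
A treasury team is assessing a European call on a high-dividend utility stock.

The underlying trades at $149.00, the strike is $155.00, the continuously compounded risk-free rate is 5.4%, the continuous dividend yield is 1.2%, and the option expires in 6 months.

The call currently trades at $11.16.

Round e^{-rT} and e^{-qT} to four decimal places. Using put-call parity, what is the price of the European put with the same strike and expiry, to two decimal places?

exp(−qT) = exp(−0.012·0.5) = 0.9940;  exp(−rT) = exp(−0.054·0.5) = 0.9734
Put-call parity: C − P = S·e^(−qT) − K·e^(−rT) = 149·0.9940 − 155·0.9734 = 148.1060 − 150.8770 = -2.7710
P = C − (C − P) = 11.16 − (-2.7710) = 13.9310

$13.93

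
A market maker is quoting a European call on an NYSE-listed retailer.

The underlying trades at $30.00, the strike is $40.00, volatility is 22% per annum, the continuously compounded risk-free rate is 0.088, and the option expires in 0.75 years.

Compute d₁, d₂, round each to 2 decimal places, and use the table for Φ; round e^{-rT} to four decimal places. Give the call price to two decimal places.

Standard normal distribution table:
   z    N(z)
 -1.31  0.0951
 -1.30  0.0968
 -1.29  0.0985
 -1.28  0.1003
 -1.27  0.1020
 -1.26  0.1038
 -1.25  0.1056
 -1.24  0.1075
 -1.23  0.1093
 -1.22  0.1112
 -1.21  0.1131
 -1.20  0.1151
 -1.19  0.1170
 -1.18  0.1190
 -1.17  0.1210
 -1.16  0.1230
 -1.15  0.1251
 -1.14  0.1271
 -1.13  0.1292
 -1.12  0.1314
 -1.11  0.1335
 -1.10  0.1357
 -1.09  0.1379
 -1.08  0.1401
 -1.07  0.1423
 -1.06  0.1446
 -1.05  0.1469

σ√T = 0.22·√0.75 = 0.1905
d₁ = [ln(30/40) + (0.088 + 0.22²/2)·0.75] / 0.1905 = [-0.2877 + 0.0842] / 0.1905 = -1.0683 which rounds to -1.07
d₂ = d₁ − σ√T = -1.0683 − 0.1905 = -1.2588 which rounds to -1.26
exp(−rT) = exp(−0.088·0.75) = 0.9361
C = 30·N(-1.07) − 40·0.9361·N(-1.26) = 30·0.1423 − 40·0.9361·0.1038 = 4.2690 − 3.8867 = 0.3823

$0.38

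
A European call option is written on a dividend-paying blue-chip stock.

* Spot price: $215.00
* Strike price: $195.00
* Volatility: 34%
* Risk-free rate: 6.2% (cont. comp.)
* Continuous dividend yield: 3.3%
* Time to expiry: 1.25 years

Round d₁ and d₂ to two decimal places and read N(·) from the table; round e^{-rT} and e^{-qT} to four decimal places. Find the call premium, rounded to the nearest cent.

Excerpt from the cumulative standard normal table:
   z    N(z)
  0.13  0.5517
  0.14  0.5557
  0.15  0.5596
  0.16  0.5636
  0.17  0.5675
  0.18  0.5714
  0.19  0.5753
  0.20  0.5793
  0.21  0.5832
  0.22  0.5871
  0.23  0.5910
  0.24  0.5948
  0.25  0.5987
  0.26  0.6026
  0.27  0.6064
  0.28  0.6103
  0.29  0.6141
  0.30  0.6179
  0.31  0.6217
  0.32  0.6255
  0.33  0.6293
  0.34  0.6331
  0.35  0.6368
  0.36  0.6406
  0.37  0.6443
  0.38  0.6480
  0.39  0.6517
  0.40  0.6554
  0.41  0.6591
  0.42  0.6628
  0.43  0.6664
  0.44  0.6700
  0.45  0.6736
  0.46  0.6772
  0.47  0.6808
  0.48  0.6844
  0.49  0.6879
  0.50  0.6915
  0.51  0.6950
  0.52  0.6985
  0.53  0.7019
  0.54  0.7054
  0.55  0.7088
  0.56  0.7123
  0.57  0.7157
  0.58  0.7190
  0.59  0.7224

$43.83

σ√T = 0.34 × 1.1180 = 0.3801
d₁ = [ln(215/195) + (0.062 − 0.033 + 0.34²/2)·1.25] / 0.3801 = [0.0976 + 0.1085] / 0.3801 = 0.5423 ≈ 0.54
d₂ = d₁ − σ√T = 0.5423 − 0.3801 = 0.1622 ≈ 0.16
e^(−qT) = e^(−0.033·1.25) = 0.9596;  e^(−rT) = e^(−0.062·1.25) = 0.9254
N(d₁) = N(0.54) = 0.7054;  N(d₂) = N(0.16) = 0.5636
C = 215·0.9596·0.7054 − 195·0.9254·0.5636 = 145.5339 − 101.7033 = 43.8306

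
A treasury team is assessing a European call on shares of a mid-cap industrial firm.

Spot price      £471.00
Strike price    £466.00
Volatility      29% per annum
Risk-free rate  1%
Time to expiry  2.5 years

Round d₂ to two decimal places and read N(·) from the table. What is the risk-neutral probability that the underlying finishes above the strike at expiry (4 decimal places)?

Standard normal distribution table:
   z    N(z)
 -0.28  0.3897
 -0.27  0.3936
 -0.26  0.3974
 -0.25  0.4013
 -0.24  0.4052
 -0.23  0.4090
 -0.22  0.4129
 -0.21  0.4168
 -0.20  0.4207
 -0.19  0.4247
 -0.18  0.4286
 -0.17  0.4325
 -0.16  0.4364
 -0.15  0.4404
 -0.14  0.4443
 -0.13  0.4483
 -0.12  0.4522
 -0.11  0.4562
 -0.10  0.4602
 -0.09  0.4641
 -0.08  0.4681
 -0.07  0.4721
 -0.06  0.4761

σ√T = 0.29 × 1.5811 = 0.4585
d₁ = [ln(471/466) + (0.01 + 0.29²/2)·2.5] / 0.4585 = [0.0107 + 0.1301] / 0.4585 = 0.3071 → 0.31
d₂ = d₁ − σ√T = 0.3071 − 0.4585 = -0.1515 → -0.15
Risk-neutral Pr[S_T > K] = N(d₂) = N(-0.15) = 0.4404

0.4404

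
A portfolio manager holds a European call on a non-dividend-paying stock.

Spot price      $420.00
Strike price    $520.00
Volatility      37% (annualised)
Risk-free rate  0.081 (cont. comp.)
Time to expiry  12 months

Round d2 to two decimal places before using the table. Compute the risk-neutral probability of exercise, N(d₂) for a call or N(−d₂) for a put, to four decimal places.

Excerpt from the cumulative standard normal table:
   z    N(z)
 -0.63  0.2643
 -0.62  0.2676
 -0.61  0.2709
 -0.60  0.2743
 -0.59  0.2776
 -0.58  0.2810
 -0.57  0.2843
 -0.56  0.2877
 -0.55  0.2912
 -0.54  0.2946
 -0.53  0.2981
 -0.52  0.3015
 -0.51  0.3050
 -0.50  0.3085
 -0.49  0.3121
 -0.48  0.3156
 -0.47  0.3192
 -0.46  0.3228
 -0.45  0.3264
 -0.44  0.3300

0.2946

T = 1;  σ√T = 0.3700
d₁ = [ln(420/520) + (0.081 + ½·0.37²)·1] / (σ√T) = (-0.2136 + 0.1494) / 0.3700 = -0.1733 ≈ -0.17
d₂ = -0.1733 − 0.3700 = -0.5433 ≈ -0.54
Pr(exercise) under Q = N(d₂) = 0.2946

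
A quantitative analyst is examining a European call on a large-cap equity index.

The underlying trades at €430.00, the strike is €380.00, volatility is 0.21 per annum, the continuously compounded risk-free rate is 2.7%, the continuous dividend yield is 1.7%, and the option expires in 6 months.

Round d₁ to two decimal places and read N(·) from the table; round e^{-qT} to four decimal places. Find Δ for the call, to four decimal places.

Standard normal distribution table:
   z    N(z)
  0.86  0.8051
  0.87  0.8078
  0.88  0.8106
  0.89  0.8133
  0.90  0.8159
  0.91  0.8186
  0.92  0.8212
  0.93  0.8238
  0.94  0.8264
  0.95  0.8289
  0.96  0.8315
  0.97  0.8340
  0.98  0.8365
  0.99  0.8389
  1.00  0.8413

0.8194

σ√T = 0.21·√0.5 = 0.1485
d₁ = [ln(430/380) + (0.027 − 0.017 + 0.21²/2)·0.5] / 0.1485 = [0.1236 + 0.0160] / 0.1485 = 0.9404 ⇒ 0.94
N(d₁) = N(0.94) = 0.8264
Δ_call = e^(−qT)·N(d₁) = 0.9915·0.8264 = 0.8194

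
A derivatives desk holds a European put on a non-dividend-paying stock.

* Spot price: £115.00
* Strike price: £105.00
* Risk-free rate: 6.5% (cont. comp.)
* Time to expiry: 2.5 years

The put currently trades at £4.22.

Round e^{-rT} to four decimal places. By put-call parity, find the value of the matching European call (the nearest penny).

exp(−rT) = exp(−0.065·2.5) = 0.8500
Put-call parity: C − P = S − K·e^(−rT) = 115 − 105·0.8500 = 115 − 89.2500 = 25.7500
C = P + (C − P) = 4.22 + (25.7500) = 29.9700

£29.97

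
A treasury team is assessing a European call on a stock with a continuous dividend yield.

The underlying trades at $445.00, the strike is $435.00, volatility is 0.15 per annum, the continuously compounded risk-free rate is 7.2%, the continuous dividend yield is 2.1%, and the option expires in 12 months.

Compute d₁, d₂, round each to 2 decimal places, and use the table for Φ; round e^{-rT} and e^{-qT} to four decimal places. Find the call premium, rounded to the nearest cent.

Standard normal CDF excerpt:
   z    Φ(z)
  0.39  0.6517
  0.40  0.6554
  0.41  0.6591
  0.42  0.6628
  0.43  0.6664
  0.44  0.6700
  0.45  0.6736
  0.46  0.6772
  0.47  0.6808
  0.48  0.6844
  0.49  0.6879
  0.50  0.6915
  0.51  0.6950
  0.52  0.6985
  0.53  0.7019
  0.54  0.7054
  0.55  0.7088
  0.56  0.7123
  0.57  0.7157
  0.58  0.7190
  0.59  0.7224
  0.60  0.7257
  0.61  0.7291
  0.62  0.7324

$43.58

σ√T = 0.15·√1 = 0.1500
d₁ = [ln(445/435) + (0.072 − 0.021 + 0.15²/2)·1] / 0.1500 = [0.0227 + 0.0622] / 0.1500 = 0.5665 ⇒ 0.57
d₂ = d₁ − σ√T = 0.5665 − 0.1500 = 0.4165 ⇒ 0.42
exp(−qT) = exp(−0.021·1) = 0.9792;  exp(−rT) = exp(−0.072·1) = 0.9305
N(d₁) = N(0.57) = 0.7157;  N(d₂) = N(0.42) = 0.6628
C = 445·0.9792·0.7157 − 435·0.9305·0.6628 = 311.8620 − 268.2799 = 43.5821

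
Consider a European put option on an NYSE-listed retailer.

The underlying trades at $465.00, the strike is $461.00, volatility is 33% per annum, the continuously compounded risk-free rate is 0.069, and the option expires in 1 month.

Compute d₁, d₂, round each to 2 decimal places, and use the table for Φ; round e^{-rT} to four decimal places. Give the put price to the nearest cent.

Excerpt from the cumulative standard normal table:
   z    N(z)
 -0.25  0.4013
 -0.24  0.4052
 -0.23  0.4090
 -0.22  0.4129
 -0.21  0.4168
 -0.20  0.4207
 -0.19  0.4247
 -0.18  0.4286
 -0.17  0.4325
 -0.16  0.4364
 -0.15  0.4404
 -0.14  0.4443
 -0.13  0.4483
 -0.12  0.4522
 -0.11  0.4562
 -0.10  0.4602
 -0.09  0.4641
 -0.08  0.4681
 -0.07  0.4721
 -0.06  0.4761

σ√T = 0.33·√0.08333 = 0.0953
d₁ = [ln(465/461) + (0.069 + ½·0.33²)·0.08333] / (σ√T) = (0.0086 + 0.0103) / 0.0953 = 0.1987 ≈ 0.20
d₂ = 0.1987 − 0.0953 = 0.1034 ≈ 0.10
exp(−rT) = exp(−0.069·0.08333) = 0.9943
N(−d₂) = N(-0.10) = 0.4602;  N(−d₁) = N(-0.20) = 0.4207
P = 461·0.9943·0.4602 − 465·0.4207 = 210.9429 − 195.6255 = 15.3174

$15.32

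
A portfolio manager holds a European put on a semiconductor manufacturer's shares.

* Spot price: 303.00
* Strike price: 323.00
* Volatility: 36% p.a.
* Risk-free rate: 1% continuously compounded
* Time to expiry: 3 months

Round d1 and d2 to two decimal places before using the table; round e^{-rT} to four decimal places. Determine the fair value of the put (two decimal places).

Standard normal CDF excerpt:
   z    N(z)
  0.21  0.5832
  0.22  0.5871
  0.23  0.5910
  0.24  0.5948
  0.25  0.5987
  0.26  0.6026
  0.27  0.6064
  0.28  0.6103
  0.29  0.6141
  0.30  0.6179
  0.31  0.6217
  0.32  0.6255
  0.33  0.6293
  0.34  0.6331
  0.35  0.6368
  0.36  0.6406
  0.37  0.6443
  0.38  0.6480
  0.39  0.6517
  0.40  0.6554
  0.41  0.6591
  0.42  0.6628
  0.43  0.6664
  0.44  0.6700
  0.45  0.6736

33.30

σ√T = 0.36 × 0.5000 = 0.1800
d₁ = [ln(303/323) + (0.01 + 0.36²/2)·0.25] / 0.1800 = [-0.0639 + 0.0187] / 0.1800 = -0.2512 ⇒ -0.25
d₂ = d₁ − σ√T = -0.2512 − 0.1800 = -0.4312 ⇒ -0.43
e^(−rT) = e^(−0.01·0.25) = 0.9975
P = 323·0.9975·N(0.43) − 303·N(0.25) = 323·0.9975·0.6664 − 303·0.5987 = 214.7091 − 181.4061 = 33.3030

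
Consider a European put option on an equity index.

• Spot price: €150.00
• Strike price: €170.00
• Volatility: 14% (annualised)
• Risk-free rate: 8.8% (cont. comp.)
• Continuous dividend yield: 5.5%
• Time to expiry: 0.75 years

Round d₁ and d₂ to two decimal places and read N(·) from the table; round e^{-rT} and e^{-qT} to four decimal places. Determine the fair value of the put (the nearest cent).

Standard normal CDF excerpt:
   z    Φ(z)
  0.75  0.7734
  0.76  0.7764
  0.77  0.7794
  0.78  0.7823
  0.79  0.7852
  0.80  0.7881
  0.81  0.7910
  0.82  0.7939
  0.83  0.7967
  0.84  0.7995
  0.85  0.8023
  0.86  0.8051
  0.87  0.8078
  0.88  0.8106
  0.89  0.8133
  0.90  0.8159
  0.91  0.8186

€17.24

T = 0.75;  σ√T = 0.1212
d₁ = [ln(150/170) + (0.088 − 0.055 + 0.14²/2)·0.75] / 0.1212 = [-0.1252 + 0.0321] / 0.1212 = -0.7676 which rounds to -0.77
d₂ = d₁ − σ√T = -0.7676 − 0.1212 = -0.8888 which rounds to -0.89
e^(−qT) = e^(−0.055·0.75) = 0.9596;  e^(−rT) = e^(−0.088·0.75) = 0.9361
N(−d₂) = N(0.89) = 0.8133;  N(−d₁) = N(0.77) = 0.7794
P = 170·0.9361·0.8133 − 150·0.9596·0.7794 = 129.4261 − 112.1868 = 17.2393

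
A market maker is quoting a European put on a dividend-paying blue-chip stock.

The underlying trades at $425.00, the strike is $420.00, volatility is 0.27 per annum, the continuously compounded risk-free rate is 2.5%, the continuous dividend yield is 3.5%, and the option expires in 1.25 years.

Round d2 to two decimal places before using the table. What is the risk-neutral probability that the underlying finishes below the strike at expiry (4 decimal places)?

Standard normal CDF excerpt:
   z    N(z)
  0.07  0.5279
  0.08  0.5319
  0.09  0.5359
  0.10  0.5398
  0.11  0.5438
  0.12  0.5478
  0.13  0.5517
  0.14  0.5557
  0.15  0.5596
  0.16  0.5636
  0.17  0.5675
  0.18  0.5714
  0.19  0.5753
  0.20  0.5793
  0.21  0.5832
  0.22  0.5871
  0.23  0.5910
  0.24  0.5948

0.5596

σ√T = 0.27·√1.25 = 0.3019
d₁ = [ln(425/420) + (0.025 − 0.035 + ½·0.27²)·1.25] / (σ√T) = (0.0118 + 0.0331) / 0.3019 = 0.1487 ≈ 0.15
d₂ = 0.1487 − 0.3019 = -0.1531 ≈ -0.15
Risk-neutral Pr[S_T < K] = N(−d₂) = N(0.15) = 0.5596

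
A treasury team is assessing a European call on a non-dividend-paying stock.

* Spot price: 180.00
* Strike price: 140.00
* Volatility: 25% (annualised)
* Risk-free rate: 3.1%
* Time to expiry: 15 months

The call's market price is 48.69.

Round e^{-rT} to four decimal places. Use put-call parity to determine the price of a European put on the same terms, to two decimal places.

exp(−rT) = exp(−0.031·1.25) = 0.9620
Put-call parity: C − P = S − K·e^(−rT) = 180 − 140·0.9620 = 180 − 134.6800 = 45.3200
P = C − (C − P) = 48.69 − (45.3200) = 3.3700

3.37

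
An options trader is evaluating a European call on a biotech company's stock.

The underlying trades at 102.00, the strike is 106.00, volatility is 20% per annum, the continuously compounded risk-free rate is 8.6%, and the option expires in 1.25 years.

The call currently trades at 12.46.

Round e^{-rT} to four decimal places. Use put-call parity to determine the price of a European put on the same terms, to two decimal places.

5.66

exp(−rT) = exp(−0.086·1.25) = 0.8981
Put-call parity: C − P = S − K·e^(−rT) = 102 − 106·0.8981 = 102 − 95.1986 = 6.8014
P = C − (C − P) = 12.46 − (6.8014) = 5.6586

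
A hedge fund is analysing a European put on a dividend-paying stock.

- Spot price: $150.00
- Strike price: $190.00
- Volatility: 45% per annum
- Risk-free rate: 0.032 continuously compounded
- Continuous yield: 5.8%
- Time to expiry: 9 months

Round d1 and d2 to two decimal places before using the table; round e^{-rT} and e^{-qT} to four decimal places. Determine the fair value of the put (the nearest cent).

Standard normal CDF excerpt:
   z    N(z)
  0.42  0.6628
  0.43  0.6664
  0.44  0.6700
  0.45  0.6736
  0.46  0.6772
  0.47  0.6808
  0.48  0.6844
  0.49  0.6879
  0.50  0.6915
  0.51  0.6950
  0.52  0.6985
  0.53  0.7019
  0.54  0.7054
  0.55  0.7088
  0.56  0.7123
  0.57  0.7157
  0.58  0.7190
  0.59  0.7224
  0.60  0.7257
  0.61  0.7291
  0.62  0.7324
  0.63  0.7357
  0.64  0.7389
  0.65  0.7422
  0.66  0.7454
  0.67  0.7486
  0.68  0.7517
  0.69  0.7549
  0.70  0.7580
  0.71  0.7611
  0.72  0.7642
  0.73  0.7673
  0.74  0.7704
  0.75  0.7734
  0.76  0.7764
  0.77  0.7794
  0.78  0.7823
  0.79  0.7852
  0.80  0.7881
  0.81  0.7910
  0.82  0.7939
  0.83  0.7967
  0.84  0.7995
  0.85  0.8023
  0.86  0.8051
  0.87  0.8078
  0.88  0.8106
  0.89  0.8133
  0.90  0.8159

$51.57

σ√T = 0.45·√0.75 = 0.3897
d₁ = [ln(150/190) + (0.032 − 0.058 + 0.45²/2)·0.75] / 0.3897 = [-0.2364 + 0.0564] / 0.3897 = -0.4618 which rounds to -0.46
d₂ = d₁ − σ√T = -0.4618 − 0.3897 = -0.8515 which rounds to -0.85
e^(−qT) = e^(−0.058·0.75) = 0.9574;  e^(−rT) = e^(−0.032·0.75) = 0.9763
P = 190·0.9763·N(0.85) − 150·0.9574·N(0.46) = 190·0.9763·0.8023 − 150·0.9574·0.6772 = 148.8242 − 97.2527 = 51.5716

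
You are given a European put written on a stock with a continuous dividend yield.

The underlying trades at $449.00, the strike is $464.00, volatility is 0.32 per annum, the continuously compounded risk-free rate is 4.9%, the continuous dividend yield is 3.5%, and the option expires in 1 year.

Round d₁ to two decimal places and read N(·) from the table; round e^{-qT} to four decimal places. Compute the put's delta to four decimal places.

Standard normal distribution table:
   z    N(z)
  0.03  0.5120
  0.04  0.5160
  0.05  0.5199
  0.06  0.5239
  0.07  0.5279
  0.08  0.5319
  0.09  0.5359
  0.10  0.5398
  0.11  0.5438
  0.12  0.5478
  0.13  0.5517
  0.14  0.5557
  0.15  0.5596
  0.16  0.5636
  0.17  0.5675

σ√T = 0.32·√1 = 0.3200
d₁ = [ln(449/464) + (0.049 − 0.035 + ½·0.32²)·1] / (σ√T) = (-0.0329 + 0.0652) / 0.3200 = 0.1011 ⇒ 0.10
N(d₁) = N(0.10) = 0.5398
Δ_put = exp(−qT)·(N(d₁) − 1) = 0.9656·(0.5398 − 1) = -0.4444

-0.4444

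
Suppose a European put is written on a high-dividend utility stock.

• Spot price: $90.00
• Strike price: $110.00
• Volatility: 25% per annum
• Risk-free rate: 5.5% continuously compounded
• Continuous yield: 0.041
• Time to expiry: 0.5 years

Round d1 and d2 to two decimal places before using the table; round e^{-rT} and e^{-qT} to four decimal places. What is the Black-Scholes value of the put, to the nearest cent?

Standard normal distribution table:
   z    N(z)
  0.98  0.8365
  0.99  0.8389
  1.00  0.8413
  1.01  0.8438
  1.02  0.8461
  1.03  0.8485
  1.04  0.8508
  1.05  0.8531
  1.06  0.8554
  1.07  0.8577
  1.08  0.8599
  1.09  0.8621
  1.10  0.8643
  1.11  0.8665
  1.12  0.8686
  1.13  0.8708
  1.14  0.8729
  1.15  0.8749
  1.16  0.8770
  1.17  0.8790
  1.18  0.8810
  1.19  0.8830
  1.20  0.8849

σ√T = 0.25 × 0.7071 = 0.1768
d₁ = [ln(90/110) + (0.055 − 0.041 + 0.25²/2)·0.5] / 0.1768 = [-0.2007 + 0.0226] / 0.1768 = -1.0072 → -1.01
d₂ = d₁ − σ√T = -1.0072 − 0.1768 = -1.1840 → -1.18
e^(−qT) = e^(−0.041·0.5) = 0.9797;  e^(−rT) = e^(−0.055·0.5) = 0.9729
P = 110·0.9729·N(1.18) − 90·0.9797·N(1.01) = 110·0.9729·0.8810 − 90·0.9797·0.8438 = 94.2837 − 74.4004 = 19.8834

$19.88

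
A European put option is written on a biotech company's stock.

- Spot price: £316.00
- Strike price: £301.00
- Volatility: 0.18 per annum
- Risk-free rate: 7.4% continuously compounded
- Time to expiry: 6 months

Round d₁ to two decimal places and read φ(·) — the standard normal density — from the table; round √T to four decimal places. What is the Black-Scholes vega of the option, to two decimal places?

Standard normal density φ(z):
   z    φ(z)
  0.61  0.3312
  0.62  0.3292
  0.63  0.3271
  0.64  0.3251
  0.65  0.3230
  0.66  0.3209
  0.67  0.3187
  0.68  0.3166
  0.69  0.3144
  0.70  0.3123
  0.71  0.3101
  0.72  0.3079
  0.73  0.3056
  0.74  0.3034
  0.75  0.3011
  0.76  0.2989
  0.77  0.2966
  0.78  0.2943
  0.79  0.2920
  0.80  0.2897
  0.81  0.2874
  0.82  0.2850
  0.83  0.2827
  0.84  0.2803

67.79

σ√T = 0.18·√0.5 = 0.1273
d₁ = [ln(316/301) + (0.074 + 0.18²/2)·0.5] / 0.1273 = [0.0486 + 0.0451] / 0.1273 = 0.7364 → 0.74
√T = √0.5 = 0.7071
φ(d₁) = φ(0.74) = 0.3034
vega = S·φ(d₁)·√T = 316·0.3034·0.7071 = 67.7928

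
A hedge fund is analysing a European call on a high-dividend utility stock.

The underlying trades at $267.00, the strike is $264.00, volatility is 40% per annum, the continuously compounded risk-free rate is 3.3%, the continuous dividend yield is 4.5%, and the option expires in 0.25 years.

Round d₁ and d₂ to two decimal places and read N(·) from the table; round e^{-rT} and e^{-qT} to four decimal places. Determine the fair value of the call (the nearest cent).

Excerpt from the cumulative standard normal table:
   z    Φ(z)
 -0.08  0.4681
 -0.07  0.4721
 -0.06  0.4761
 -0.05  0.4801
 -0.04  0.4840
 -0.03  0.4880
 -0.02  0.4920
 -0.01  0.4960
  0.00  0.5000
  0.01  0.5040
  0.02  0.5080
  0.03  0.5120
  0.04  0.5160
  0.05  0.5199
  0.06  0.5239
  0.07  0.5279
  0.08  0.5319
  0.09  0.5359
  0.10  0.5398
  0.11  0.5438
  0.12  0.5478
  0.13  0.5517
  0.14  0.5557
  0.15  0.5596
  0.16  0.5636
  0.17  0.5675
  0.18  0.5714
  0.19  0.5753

σ√T = 0.4·√0.25 = 0.2000
d₁ = [ln(267/264) + (0.033 − 0.045 + ½·0.4²)·0.25] / (σ√T) = (0.0113 + 0.0170) / 0.2000 = 0.1415 ⇒ 0.14
d₂ = 0.1415 − 0.2000 = -0.0585 ⇒ -0.06
exp(−qT) = exp(−0.045·0.25) = 0.9888;  exp(−rT) = exp(−0.033·0.25) = 0.9918
N(d₁) = N(0.14) = 0.5557;  N(d₂) = N(-0.06) = 0.4761
C = 267·0.9888·0.5557 − 264·0.9918·0.4761 = 146.7101 − 124.6597 = 22.0504

$22.05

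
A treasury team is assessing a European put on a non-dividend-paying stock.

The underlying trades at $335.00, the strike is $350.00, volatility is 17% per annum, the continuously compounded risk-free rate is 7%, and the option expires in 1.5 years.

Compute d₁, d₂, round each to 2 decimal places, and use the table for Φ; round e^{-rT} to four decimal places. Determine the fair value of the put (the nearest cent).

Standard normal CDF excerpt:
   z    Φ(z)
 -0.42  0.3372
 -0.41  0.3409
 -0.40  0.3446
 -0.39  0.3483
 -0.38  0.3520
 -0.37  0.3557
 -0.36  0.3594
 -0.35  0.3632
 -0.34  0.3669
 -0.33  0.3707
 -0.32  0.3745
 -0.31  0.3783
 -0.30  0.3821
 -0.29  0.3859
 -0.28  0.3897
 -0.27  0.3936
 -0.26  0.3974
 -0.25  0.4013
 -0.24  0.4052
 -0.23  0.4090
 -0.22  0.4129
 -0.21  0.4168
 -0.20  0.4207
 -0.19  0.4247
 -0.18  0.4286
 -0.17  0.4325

σ√T = 0.17 × 1.2247 = 0.2082
d₁ = [ln(335/350) + (0.07 + 0.17²/2)·1.5] / 0.2082 = [-0.0438 + 0.1267] / 0.2082 = 0.3980 which rounds to 0.40
d₂ = d₁ − σ√T = 0.3980 − 0.2082 = 0.1898 which rounds to 0.19
e^(−rT) = e^(−0.07·1.5) = 0.9003
P = 350·0.9003·N(-0.19) − 335·N(-0.40) = 350·0.9003·0.4247 − 335·0.3446 = 133.8251 − 115.4410 = 18.3841

$18.38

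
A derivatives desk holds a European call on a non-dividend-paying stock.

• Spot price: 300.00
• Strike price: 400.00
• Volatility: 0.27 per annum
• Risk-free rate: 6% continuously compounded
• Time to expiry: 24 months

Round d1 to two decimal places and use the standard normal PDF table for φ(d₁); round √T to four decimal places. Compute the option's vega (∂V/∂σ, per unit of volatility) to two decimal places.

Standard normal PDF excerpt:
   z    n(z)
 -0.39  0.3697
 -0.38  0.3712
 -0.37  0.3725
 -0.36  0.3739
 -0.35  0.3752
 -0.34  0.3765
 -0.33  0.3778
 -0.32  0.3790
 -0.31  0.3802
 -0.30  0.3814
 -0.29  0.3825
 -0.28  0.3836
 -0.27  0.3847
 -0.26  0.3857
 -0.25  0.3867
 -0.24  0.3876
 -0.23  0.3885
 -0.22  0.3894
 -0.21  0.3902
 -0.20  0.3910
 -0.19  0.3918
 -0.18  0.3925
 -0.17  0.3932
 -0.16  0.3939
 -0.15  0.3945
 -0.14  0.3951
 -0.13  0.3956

σ√T = 0.27 × 1.4142 = 0.3818
ln(S/K) + (r + σ²/2)T = ln(300/400) + (0.06 + 0.27²/2)·2 = -0.2877 + 0.1929 = -0.0948
d₁ = -0.0948 / 0.3818 = -0.2482 which rounds to -0.25
√T = √2 = 1.4142
φ(d₁) = φ(-0.25) = 0.3867
vega = S·φ(d₁)·√T = 300·0.3867·1.4142 = 164.0613

164.06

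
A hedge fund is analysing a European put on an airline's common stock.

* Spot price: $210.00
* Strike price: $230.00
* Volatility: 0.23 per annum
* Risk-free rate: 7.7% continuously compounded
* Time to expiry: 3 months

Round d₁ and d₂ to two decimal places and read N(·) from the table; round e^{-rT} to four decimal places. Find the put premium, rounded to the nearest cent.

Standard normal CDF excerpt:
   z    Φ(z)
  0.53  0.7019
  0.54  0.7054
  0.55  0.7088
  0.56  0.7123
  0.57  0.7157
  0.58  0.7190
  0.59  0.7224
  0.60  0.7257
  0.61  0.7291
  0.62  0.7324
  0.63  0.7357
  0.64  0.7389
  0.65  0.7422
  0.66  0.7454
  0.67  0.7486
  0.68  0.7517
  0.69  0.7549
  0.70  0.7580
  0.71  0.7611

σ√T = 0.23 × 0.5000 = 0.1150
d₁ = [ln(210/230) + (0.077 + 0.23²/2)·0.25] / 0.1150 = [-0.0910 + 0.0259] / 0.1150 = -0.5662 → -0.57
d₂ = d₁ − σ√T = -0.5662 − 0.1150 = -0.6812 → -0.68
exp(−rT) = exp(−0.077·0.25) = 0.9809
P = 230·0.9809·N(0.68) − 210·N(0.57) = 230·0.9809·0.7517 − 210·0.7157 = 169.5888 − 150.2970 = 19.2918

$19.29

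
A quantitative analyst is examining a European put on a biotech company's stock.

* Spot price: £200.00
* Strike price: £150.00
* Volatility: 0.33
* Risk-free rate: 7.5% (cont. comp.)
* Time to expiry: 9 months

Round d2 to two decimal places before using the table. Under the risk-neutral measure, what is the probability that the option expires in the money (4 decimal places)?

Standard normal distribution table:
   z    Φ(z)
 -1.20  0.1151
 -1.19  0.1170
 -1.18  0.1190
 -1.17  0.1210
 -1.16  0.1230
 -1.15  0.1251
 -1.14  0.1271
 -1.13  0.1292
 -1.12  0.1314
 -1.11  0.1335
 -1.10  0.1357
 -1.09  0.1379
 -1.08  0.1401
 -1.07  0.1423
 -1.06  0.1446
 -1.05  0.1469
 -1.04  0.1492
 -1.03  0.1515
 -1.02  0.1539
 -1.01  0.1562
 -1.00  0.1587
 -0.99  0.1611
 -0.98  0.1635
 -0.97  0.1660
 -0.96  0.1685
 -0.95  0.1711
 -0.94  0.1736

σ√T = 0.33·√0.75 = 0.2858
d₁ = [ln(200/150) + (0.075 + 0.33²/2)·0.75] / 0.2858 = [0.2877 + 0.0971] / 0.2858 = 1.3463 which rounds to 1.35
d₂ = d₁ − σ√T = 1.3463 − 0.2858 = 1.0606 which rounds to 1.06
Pr(exercise) under Q = N(−d₂) = N(-1.06) = 0.1446

0.1446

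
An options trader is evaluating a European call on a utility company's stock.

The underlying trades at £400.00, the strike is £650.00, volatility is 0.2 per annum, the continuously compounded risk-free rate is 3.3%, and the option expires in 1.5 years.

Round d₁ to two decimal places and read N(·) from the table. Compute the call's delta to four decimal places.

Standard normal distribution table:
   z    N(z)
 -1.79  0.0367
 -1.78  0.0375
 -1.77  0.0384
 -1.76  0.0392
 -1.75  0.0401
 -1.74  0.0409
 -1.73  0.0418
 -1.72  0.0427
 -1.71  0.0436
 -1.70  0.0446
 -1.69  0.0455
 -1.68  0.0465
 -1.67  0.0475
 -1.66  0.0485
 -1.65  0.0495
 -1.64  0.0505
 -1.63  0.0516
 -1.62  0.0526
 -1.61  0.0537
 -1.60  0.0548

T = 1.5;  σ√T = 0.2449
ln(S/K) + (r + σ²/2)T = ln(400/650) + (0.033 + 0.2²/2)·1.5 = -0.4855 + 0.0795 = -0.4060
d₁ = -0.4060 / 0.2449 = -1.6575 ⇒ -1.66
N(d₁) = N(-1.66) = 0.0485
Δ_call = N(d₁) = 0.0485

0.0485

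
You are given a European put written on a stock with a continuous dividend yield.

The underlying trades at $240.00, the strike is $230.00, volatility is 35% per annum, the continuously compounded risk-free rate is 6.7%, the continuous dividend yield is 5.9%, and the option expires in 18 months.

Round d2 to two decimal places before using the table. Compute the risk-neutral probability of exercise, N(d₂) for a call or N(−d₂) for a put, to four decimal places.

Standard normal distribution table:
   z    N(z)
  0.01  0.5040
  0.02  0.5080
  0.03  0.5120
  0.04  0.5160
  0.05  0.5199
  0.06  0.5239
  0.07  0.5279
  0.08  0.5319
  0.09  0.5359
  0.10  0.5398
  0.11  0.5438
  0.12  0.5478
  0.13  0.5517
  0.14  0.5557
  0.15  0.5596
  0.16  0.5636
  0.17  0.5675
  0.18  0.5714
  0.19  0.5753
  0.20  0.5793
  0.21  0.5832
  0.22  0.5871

0.5359

σ√T = 0.35 × 1.2247 = 0.4287
d₁ = [ln(240/230) + (0.067 − 0.059 + ½·0.35²)·1.5] / (σ√T) = (0.0426 + 0.1039) / 0.4287 = 0.3416 → 0.34
d₂ = 0.3416 − 0.4287 = -0.0871 → -0.09
Risk-neutral Pr[S_T < K] = N(−d₂) = N(0.09) = 0.5359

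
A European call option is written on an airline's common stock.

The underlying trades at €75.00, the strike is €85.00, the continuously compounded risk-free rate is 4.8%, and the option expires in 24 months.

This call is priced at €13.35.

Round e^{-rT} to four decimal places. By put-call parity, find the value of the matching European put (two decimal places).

€15.57

exp(−rT) = exp(−0.048·2) = 0.9085
Put-call parity: C − P = S − K·e^(−rT) = 75 − 85·0.9085 = 75 − 77.2225 = -2.2225
P = C − (C − P) = 13.35 − (-2.2225) = 15.5725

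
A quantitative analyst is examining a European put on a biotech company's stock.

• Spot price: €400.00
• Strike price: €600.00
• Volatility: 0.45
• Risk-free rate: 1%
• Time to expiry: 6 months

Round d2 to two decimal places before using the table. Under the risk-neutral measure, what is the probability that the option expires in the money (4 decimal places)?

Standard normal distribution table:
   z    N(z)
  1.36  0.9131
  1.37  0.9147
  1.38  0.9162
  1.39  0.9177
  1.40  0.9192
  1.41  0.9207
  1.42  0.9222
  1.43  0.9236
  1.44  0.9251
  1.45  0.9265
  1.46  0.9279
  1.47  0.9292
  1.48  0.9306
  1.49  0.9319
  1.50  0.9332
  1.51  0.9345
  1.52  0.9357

0.9222

σ√T = 0.45 × 0.7071 = 0.3182
d₁ = [ln(400/600) + (0.01 + ½·0.45²)·0.5] / (σ√T) = (-0.4055 + 0.0556) / 0.3182 = -1.0994 which rounds to -1.10
d₂ = -1.0994 − 0.3182 = -1.4176 which rounds to -1.42
Pr(exercise) under Q = N(−d₂) = N(1.42) = 0.9222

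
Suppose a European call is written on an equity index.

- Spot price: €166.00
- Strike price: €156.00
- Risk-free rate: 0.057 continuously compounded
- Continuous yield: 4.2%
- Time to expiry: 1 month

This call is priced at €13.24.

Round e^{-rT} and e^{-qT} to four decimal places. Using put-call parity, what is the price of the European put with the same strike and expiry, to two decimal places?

€3.09

exp(−qT) = exp(−0.042·0.08333) = 0.9965;  exp(−rT) = exp(−0.057·0.08333) = 0.9953
Put-call parity: C − P = S·e^(−qT) − K·e^(−rT) = 166·0.9965 − 156·0.9953 = 165.4190 − 155.2668 = 10.1522
P = C − (C − P) = 13.24 − (10.1522) = 3.0878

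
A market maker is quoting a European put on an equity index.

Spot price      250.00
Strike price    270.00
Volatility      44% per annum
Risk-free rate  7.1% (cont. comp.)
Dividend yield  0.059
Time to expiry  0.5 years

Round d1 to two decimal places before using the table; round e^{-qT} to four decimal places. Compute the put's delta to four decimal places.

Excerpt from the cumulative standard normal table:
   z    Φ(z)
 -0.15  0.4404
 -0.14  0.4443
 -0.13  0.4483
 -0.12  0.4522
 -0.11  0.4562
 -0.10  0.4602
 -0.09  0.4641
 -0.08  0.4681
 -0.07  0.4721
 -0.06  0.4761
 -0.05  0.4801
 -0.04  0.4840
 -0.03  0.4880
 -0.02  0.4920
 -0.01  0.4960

-0.5125

T = 0.5;  σ√T = 0.3111
d₁ = [ln(250/270) + (0.071 − 0.059 + ½·0.44²)·0.5] / (σ√T) = (-0.0770 + 0.0544) / 0.3111 = -0.0725 → -0.07
N(d₁) = N(-0.07) = 0.4721
Δ_put = exp(−qT)·(N(d₁) − 1) = 0.9709·(0.4721 − 1) = -0.5125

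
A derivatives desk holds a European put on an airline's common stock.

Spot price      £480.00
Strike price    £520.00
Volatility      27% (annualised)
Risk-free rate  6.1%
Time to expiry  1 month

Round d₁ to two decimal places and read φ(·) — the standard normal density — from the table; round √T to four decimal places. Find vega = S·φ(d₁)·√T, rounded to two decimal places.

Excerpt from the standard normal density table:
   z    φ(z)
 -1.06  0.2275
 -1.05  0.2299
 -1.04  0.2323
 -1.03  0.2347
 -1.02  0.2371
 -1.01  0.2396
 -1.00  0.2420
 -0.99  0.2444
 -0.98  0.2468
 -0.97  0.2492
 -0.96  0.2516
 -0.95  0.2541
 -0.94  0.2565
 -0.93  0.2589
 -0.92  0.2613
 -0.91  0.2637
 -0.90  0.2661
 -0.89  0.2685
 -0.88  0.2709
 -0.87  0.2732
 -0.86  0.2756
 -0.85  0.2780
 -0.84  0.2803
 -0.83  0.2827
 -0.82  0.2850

T = 0.08333;  σ√T = 0.0779
d₁ = [ln(480/520) + (0.061 + 0.27²/2)·0.08333] / 0.0779 = [-0.0800 + 0.0081] / 0.0779 = -0.9228 ⇒ -0.92
√T = √0.08333 = 0.2887
φ(d₁) = φ(-0.92) = 0.2613
vega = S·φ(d₁)·√T = 480·0.2613·0.2887 = 36.2099

36.21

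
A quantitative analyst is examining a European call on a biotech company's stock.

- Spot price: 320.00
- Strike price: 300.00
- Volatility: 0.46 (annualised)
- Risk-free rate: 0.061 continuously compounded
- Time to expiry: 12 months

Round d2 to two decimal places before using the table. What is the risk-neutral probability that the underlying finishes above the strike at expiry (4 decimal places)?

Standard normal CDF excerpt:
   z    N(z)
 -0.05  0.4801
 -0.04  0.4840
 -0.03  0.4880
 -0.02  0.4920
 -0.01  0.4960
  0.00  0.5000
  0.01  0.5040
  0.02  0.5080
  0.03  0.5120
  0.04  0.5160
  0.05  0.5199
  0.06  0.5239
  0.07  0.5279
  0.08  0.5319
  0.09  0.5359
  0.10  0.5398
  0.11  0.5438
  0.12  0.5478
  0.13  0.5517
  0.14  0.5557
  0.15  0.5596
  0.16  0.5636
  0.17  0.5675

0.5160

σ√T = 0.46·√1 = 0.4600
d₁ = [ln(320/300) + (0.061 + ½·0.46²)·1] / (σ√T) = (0.0645 + 0.1668) / 0.4600 = 0.5029 ≈ 0.50
d₂ = 0.5029 − 0.4600 = 0.0429 ≈ 0.04
Risk-neutral Pr[S_T > K] = N(d₂) = N(0.04) = 0.5160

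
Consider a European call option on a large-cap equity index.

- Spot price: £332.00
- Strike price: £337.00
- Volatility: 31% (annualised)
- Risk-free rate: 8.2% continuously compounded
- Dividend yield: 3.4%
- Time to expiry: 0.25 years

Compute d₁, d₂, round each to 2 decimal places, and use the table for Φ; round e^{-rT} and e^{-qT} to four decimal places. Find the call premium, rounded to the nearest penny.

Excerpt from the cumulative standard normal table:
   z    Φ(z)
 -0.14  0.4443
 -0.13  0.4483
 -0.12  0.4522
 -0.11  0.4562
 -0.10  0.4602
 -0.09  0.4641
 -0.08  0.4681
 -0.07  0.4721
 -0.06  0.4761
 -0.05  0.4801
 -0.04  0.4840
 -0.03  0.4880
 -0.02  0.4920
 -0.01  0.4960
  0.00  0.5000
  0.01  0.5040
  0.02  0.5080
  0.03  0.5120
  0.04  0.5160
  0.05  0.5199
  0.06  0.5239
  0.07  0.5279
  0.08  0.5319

£20.52

σ√T = 0.31 × 0.5000 = 0.1550
d₁ = [ln(332/337) + (0.082 − 0.034 + ½·0.31²)·0.25] / (σ√T) = (-0.0149 + 0.0240) / 0.1550 = 0.0585 ≈ 0.06
d₂ = 0.0585 − 0.1550 = -0.0965 ≈ -0.10
e^(−qT) = e^(−0.034·0.25) = 0.9915;  e^(−rT) = e^(−0.082·0.25) = 0.9797
N(d₁) = N(0.06) = 0.5239;  N(d₂) = N(-0.10) = 0.4602
C = 332·0.9915·0.5239 − 337·0.9797·0.4602 = 172.4564 − 151.9391 = 20.5172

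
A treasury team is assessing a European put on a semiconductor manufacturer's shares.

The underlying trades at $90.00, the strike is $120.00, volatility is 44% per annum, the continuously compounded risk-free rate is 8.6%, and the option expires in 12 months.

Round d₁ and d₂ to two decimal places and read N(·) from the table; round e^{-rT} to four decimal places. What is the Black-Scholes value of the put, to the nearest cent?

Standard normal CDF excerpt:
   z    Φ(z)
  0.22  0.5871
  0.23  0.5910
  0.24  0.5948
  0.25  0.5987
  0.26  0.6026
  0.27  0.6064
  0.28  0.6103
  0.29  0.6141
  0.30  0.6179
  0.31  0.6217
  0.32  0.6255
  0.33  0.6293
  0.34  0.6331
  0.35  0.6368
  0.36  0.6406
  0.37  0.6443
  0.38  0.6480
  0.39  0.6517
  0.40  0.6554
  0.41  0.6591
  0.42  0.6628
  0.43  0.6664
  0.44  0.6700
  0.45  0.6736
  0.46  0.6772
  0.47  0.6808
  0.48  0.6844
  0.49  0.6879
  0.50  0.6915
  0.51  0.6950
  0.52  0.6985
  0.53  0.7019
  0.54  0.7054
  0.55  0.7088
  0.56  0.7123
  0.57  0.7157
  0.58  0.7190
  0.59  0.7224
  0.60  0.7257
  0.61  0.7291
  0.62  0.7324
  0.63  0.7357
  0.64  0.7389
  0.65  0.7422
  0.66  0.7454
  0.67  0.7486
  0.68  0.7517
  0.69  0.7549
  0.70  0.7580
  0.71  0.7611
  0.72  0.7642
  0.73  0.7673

σ√T = 0.44·√1 = 0.4400
ln(S/K) + (r + σ²/2)T = ln(90/120) + (0.086 + 0.44²/2)·1 = -0.2877 + 0.1828 = -0.1049
d₁ = -0.1049 / 0.4400 = -0.2384 ≈ -0.24
d₂ = d₁ − σ√T = -0.2384 − 0.4400 = -0.6784 ≈ -0.68
e^(−rT) = e^(−0.086·1) = 0.9176
P = 120·0.9176·N(0.68) − 90·N(0.24) = 120·0.9176·0.7517 − 90·0.5948 = 82.7712 − 53.5320 = 29.2392

$29.24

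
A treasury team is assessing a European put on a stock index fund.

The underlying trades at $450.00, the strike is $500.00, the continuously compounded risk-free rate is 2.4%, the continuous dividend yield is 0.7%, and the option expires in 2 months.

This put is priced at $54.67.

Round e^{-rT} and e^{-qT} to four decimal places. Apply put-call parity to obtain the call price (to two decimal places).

$6.13

exp(−qT) = exp(−0.007·0.1667) = 0.9988;  exp(−rT) = exp(−0.024·0.1667) = 0.9960
Put-call parity: C − P = S·e^(−qT) − K·e^(−rT) = 450·0.9988 − 500·0.9960 = 449.4600 − 498.0000 = -48.5400
C = P + (C − P) = 54.67 + (-48.5400) = 6.1300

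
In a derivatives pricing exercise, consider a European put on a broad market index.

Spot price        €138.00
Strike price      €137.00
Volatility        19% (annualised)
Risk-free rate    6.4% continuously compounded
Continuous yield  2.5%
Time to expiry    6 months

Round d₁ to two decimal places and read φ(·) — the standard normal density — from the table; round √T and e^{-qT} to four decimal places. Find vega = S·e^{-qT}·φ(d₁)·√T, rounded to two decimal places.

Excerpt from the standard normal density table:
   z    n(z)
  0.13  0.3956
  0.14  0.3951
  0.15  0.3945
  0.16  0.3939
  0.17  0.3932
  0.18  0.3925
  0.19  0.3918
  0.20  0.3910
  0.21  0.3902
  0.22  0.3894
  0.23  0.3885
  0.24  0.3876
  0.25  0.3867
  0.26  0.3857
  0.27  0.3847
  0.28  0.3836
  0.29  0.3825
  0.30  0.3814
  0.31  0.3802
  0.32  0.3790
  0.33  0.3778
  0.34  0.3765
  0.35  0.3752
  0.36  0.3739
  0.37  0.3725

T = 0.5;  σ√T = 0.1344
d₁ = [ln(138/137) + (0.064 − 0.025 + 0.19²/2)·0.5] / 0.1344 = [0.0073 + 0.0285] / 0.1344 = 0.2665 ⇒ 0.27
√T = √0.5 = 0.7071
φ(d₁) = φ(0.27) = 0.3847
exp(−qT) = exp(−0.025·0.5) = 0.9876
vega = S·exp(−qT)·φ(d₁)·√T = 138·0.9876·0.3847·0.7071 = 37.0735

37.07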